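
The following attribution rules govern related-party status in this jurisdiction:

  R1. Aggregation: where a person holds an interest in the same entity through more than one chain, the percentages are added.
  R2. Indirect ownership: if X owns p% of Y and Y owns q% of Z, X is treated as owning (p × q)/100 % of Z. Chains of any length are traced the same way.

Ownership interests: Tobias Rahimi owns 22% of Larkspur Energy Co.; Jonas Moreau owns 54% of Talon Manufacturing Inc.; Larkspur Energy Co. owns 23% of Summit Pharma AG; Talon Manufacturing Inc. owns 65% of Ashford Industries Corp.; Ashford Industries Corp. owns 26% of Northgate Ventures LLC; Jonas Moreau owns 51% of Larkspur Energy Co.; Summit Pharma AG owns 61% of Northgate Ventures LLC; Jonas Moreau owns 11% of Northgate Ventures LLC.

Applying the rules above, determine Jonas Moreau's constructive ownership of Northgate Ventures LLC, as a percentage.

27.2813%

Chain via Talon Manufacturing Inc. → Ashford Industries Corp. (R2): 54% × 65% × 26% = 9.126% of Northgate Ventures LLC.
Chain via Larkspur Energy Co. → Summit Pharma AG (R2): 51% × 23% × 61% = 7.1553% of Northgate Ventures LLC.
Direct interest in Northgate Ventures LLC: 11%.
Aggregating (R1): 9.126% + 7.1553% + 11% = 27.2813%.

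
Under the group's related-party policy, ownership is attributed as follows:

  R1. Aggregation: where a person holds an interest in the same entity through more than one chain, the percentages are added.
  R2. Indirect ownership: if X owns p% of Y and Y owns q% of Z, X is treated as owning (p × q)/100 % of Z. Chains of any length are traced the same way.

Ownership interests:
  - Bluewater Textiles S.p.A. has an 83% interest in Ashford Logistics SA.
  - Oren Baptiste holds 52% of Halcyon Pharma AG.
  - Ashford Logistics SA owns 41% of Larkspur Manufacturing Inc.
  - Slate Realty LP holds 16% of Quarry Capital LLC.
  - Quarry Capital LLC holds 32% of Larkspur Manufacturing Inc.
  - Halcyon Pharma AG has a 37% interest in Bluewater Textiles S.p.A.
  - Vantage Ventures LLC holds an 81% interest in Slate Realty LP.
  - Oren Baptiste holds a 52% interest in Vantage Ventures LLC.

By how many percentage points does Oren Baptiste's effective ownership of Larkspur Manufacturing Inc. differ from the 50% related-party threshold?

Chain via Vantage Ventures LLC → Slate Realty LP → Quarry Capital LLC (R2): 52% × 81% × 16% × 32% = 2.156544% of Larkspur Manufacturing Inc.
Chain via Halcyon Pharma AG → Bluewater Textiles S.p.A. → Ashford Logistics SA (R2): 52% × 37% × 83% × 41% = 6.547372% of Larkspur Manufacturing Inc.
Aggregating (R1): 2.156544% + 6.547372% = 8.703916%.
8.703916% falls short of the 50% threshold by 41.296084 percentage points.

41.296084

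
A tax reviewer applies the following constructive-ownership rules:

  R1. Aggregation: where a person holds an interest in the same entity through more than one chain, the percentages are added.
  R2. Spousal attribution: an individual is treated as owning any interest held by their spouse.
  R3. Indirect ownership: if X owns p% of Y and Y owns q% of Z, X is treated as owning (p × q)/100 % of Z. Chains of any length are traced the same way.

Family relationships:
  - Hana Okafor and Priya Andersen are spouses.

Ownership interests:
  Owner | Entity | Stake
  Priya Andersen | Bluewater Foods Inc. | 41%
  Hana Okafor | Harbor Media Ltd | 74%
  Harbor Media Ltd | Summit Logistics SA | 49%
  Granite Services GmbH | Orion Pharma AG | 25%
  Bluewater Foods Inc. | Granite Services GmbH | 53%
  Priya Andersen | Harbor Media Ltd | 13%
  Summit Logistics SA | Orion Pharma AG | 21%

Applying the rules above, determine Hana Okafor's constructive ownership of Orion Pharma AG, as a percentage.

14.3848%

By spousal attribution (R2), Hana Okafor is treated as also owning Priya Andersen's interest in Harbor Media Ltd, giving 74% + 13% = 87%.
By spousal attribution (R2), Hana Okafor is treated as owning Priya Andersen's 41% interest in Bluewater Foods Inc.
Chain via Harbor Media Ltd → Summit Logistics SA (R3): 87% × 49% × 21% = 8.9523% of Orion Pharma AG.
Chain via Bluewater Foods Inc. → Granite Services GmbH (R3): 41% × 53% × 25% = 5.4325% of Orion Pharma AG.
Aggregating (R1): 8.9523% + 5.4325% = 14.3848%.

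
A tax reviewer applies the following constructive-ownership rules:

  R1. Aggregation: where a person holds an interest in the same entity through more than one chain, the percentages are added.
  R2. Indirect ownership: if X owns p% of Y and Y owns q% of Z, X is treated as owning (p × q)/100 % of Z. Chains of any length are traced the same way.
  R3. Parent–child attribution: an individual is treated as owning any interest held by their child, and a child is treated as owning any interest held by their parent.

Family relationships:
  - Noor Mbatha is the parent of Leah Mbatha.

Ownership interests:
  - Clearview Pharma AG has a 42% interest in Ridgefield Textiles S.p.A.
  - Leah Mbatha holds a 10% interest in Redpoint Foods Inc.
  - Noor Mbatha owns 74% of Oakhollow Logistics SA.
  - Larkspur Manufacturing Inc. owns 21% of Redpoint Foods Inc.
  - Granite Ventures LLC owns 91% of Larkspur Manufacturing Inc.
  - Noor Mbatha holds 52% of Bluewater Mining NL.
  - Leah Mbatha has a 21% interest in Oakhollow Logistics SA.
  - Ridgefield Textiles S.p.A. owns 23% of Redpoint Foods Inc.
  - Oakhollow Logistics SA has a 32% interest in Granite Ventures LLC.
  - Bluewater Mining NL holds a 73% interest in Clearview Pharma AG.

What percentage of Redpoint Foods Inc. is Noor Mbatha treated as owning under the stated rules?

By parent–child attribution (R3), Noor Mbatha is treated as also owning Leah Mbatha's interest in Oakhollow Logistics SA, giving 74% + 21% = 95%.
By parent–child attribution (R3), Noor Mbatha is treated as owning Leah Mbatha's 10% interest in Redpoint Foods Inc.
Chain via Oakhollow Logistics SA → Granite Ventures LLC → Larkspur Manufacturing Inc. (R2): 95% × 32% × 91% × 21% = 5.80944% of Redpoint Foods Inc.
Chain via Bluewater Mining NL → Clearview Pharma AG → Ridgefield Textiles S.p.A. (R2): 52% × 73% × 42% × 23% = 3.666936% of Redpoint Foods Inc.
Direct interest in Redpoint Foods Inc: 10%.
Aggregating (R1): 5.80944% + 3.666936% + 10% = 19.476376%.

19.476376%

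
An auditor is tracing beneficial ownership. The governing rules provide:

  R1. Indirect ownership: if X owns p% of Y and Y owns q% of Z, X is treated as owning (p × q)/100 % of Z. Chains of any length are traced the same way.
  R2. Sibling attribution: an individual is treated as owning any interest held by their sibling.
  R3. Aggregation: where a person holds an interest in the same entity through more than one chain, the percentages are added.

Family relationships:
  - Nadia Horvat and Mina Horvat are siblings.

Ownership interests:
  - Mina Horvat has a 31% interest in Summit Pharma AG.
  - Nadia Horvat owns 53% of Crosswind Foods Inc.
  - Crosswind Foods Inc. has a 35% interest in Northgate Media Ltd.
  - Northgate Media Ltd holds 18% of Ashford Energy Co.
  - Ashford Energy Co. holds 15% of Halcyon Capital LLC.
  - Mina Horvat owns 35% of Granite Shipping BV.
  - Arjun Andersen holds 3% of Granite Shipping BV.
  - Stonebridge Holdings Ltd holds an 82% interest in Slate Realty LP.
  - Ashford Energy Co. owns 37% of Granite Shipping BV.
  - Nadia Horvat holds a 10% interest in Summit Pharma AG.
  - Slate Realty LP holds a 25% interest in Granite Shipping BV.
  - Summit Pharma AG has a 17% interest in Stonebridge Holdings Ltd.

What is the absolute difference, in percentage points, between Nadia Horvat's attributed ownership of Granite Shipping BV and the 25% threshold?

By sibling attribution (R2), Nadia Horvat is treated as also owning Mina Horvat's interest in Summit Pharma AG, giving 10% + 31% = 41%.
By sibling attribution (R2), Nadia Horvat is treated as owning Mina Horvat's 35% interest in Granite Shipping BV.
Chain via Summit Pharma AG → Stonebridge Holdings Ltd → Slate Realty LP (R1): 41% × 17% × 82% × 25% = 1.42885% of Granite Shipping BV.
Chain via Crosswind Foods Inc. → Northgate Media Ltd → Ashford Energy Co. (R1): 53% × 35% × 18% × 37% = 1.23543% of Granite Shipping BV.
Direct interest in Granite Shipping BV: 35%.
Aggregating (R3): 1.42885% + 1.23543% + 35% = 37.66428%.
37.66428% exceeds the 25% threshold by 12.66428 percentage points.

12.66428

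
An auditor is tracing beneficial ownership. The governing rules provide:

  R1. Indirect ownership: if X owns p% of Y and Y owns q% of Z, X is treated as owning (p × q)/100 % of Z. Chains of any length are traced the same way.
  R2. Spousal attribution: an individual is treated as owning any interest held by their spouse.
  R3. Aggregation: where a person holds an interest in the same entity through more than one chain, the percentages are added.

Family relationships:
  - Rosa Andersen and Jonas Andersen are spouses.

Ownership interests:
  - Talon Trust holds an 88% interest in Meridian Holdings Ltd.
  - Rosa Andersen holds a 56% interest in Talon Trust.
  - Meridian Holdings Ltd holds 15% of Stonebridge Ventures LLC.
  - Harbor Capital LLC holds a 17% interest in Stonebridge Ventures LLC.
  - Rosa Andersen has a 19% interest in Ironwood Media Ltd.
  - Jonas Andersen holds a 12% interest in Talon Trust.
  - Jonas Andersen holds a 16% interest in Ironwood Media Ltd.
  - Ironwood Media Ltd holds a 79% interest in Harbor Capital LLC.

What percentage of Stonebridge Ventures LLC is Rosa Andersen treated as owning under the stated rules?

By spousal attribution (R2), Rosa Andersen is treated as also owning Jonas Andersen's interest in Ironwood Media Ltd, giving 19% + 16% = 35%.
By spousal attribution (R2), Rosa Andersen is treated as also owning Jonas Andersen's interest in Talon Trust, giving 56% + 12% = 68%.
Chain via Ironwood Media Ltd → Harbor Capital LLC (R1): 35% × 79% × 17% = 4.7005% of Stonebridge Ventures LLC.
Chain via Talon Trust → Meridian Holdings Ltd (R1): 68% × 88% × 15% = 8.976% of Stonebridge Ventures LLC.
Aggregating (R3): 4.7005% + 8.976% = 13.6765%.

13.6765%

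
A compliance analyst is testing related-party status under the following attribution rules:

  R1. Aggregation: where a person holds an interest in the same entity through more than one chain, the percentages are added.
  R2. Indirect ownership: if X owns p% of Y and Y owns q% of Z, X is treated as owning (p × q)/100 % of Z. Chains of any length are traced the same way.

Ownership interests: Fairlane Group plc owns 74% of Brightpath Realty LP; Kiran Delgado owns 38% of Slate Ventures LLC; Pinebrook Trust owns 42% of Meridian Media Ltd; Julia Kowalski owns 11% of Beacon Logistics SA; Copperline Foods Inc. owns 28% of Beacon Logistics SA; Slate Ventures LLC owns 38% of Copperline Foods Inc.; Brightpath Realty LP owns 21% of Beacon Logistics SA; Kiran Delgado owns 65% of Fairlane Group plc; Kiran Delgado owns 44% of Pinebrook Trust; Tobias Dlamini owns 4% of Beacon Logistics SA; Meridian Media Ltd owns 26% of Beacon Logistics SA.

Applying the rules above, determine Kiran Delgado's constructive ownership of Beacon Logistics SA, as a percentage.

18.949%

Chain via Pinebrook Trust → Meridian Media Ltd (R2): 44% × 42% × 26% = 4.8048% of Beacon Logistics SA.
Chain via Slate Ventures LLC → Copperline Foods Inc. (R2): 38% × 38% × 28% = 4.0432% of Beacon Logistics SA.
Chain via Fairlane Group plc → Brightpath Realty LP (R2): 65% × 74% × 21% = 10.101% of Beacon Logistics SA.
Aggregating (R1): 4.8048% + 4.0432% + 10.101% = 18.949%.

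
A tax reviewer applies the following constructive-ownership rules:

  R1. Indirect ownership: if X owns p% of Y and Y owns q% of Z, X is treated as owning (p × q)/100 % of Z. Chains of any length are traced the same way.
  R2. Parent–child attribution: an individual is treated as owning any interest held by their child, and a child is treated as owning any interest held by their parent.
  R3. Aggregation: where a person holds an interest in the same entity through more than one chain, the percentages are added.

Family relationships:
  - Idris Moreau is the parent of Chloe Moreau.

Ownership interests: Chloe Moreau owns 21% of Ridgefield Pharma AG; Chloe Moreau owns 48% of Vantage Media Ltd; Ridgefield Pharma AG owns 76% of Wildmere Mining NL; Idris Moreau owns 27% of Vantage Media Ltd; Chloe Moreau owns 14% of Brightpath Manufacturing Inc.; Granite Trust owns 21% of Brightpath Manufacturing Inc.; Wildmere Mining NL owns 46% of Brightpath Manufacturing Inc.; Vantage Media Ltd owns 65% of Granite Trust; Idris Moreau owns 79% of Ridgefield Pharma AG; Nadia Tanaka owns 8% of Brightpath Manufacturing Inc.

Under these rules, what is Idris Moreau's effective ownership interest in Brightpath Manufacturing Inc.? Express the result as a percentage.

By parent–child attribution (R2), Idris Moreau is treated as also owning Chloe Moreau's interest in Vantage Media Ltd, giving 27% + 48% = 75%.
By parent–child attribution (R2), Idris Moreau is treated as also owning Chloe Moreau's interest in Ridgefield Pharma AG, giving 79% + 21% = 100%.
By parent–child attribution (R2), Idris Moreau is treated as owning Chloe Moreau's 14% interest in Brightpath Manufacturing Inc.
Chain via Vantage Media Ltd → Granite Trust (R1): 75% × 65% × 21% = 10.2375% of Brightpath Manufacturing Inc.
Chain via Ridgefield Pharma AG → Wildmere Mining NL (R1): 100% × 76% × 46% = 34.96% of Brightpath Manufacturing Inc.
Direct interest in Brightpath Manufacturing Inc: 14%.
Aggregating (R3): 10.2375% + 34.96% + 14% = 59.1975%.

59.1975%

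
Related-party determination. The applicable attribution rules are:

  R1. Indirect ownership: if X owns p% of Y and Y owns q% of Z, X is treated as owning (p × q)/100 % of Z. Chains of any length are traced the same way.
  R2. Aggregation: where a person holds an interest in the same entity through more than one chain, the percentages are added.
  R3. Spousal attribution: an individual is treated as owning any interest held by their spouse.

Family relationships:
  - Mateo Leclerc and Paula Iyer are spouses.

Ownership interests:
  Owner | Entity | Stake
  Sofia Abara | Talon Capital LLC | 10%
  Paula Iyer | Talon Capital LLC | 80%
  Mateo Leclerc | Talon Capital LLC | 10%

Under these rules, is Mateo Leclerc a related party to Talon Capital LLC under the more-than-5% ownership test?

By spousal attribution (R3), Mateo Leclerc is treated as also owning Paula Iyer's interest in Talon Capital LLC, giving 10% + 80% = 90%.
Direct interest in Talon Capital LLC: 90%.
90% exceeds the 5% threshold, so Mateo is a related party to Talon Capital LLC.

Yes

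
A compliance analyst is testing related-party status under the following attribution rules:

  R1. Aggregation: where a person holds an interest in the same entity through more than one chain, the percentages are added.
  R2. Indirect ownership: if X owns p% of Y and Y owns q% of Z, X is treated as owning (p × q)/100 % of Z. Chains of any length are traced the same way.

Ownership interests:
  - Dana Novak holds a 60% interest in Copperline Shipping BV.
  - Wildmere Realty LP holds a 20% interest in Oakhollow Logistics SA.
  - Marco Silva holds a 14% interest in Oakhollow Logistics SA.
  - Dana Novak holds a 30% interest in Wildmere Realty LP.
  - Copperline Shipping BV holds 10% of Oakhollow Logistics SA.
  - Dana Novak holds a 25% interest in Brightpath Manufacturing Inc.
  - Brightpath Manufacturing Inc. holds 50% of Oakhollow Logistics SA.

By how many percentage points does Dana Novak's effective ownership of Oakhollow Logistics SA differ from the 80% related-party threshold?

55.5

Chain via Wildmere Realty LP (R2): 30% × 20% = 6% of Oakhollow Logistics SA.
Chain via Copperline Shipping BV (R2): 60% × 10% = 6% of Oakhollow Logistics SA.
Chain via Brightpath Manufacturing Inc. (R2): 25% × 50% = 12.5% of Oakhollow Logistics SA.
Aggregating (R1): 6% + 6% + 12.5% = 24.5%.
24.5% falls short of the 80% threshold by 55.5 percentage points.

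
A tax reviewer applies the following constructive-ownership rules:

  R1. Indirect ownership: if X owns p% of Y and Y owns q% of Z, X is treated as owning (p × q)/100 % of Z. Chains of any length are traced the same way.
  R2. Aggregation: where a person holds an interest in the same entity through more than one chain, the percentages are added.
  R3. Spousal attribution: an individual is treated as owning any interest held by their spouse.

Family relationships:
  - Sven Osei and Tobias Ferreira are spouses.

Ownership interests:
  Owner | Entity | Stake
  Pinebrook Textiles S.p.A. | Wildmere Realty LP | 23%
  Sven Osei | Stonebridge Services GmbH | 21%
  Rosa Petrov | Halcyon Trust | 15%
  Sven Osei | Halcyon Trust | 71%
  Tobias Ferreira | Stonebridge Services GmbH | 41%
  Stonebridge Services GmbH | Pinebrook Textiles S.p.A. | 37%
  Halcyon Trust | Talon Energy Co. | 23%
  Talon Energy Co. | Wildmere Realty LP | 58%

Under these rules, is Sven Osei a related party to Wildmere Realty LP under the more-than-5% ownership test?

By spousal attribution (R3), Sven Osei is treated as also owning Tobias Ferreira's interest in Stonebridge Services GmbH, giving 21% + 41% = 62%.
Chain via Halcyon Trust → Talon Energy Co. (R1): 71% × 23% × 58% = 9.4714% of Wildmere Realty LP.
Chain via Stonebridge Services GmbH → Pinebrook Textiles S.p.A. (R1): 62% × 37% × 23% = 5.2762% of Wildmere Realty LP.
Aggregating (R2): 9.4714% + 5.2762% = 14.7476%.
14.7476% exceeds the 5% threshold, so Sven is a related party to Wildmere Realty LP.

Yes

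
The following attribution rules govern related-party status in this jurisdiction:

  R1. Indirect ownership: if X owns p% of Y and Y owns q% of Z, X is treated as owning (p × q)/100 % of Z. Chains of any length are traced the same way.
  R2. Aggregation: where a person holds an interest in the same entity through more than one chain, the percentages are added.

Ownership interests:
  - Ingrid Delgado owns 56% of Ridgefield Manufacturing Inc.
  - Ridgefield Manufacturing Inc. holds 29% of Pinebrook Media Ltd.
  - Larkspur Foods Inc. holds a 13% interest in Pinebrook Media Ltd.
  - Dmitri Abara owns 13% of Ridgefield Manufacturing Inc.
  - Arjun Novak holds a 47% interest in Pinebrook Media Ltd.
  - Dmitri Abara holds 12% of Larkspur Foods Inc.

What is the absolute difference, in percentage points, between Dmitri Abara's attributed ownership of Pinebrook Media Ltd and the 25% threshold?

Chain via Larkspur Foods Inc. (R1): 12% × 13% = 1.56% of Pinebrook Media Ltd.
Chain via Ridgefield Manufacturing Inc. (R1): 13% × 29% = 3.77% of Pinebrook Media Ltd.
Aggregating (R2): 1.56% + 3.77% = 5.33%.
5.33% falls short of the 25% threshold by 19.67 percentage points.

19.67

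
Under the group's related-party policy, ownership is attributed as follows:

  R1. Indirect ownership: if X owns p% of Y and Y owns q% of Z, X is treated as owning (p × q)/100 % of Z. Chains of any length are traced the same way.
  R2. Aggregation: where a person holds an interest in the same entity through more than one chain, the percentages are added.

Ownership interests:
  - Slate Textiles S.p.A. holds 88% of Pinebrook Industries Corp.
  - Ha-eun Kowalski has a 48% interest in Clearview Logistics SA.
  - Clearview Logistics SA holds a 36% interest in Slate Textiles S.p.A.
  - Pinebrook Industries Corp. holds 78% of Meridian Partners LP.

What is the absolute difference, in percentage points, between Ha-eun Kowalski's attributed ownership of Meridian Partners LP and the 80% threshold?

Chain via Clearview Logistics SA → Slate Textiles S.p.A. → Pinebrook Industries Corp. (R1): 48% × 36% × 88% × 78% = 11.860992% of Meridian Partners LP.
11.860992% falls short of the 80% threshold by 68.139008 percentage points.

68.139008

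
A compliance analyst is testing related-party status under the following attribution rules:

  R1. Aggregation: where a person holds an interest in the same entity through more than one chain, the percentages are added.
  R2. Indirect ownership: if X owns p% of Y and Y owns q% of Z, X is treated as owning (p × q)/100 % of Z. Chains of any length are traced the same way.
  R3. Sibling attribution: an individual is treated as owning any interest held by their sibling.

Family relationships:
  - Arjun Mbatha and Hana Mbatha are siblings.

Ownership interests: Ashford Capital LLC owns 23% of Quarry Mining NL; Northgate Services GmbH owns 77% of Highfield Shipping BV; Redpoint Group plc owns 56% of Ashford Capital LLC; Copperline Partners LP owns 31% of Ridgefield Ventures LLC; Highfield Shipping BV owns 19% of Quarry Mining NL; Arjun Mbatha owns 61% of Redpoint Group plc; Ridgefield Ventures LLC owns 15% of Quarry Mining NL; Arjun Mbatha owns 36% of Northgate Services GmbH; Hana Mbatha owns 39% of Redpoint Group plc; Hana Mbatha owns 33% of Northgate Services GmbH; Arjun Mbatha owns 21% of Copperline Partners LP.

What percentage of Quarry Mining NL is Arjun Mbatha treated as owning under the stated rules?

23.9512%

By sibling attribution (R3), Arjun Mbatha is treated as also owning Hana Mbatha's interest in Northgate Services GmbH, giving 36% + 33% = 69%.
By sibling attribution (R3), Arjun Mbatha is treated as also owning Hana Mbatha's interest in Redpoint Group plc, giving 61% + 39% = 100%.
Chain via Northgate Services GmbH → Highfield Shipping BV (R2): 69% × 77% × 19% = 10.0947% of Quarry Mining NL.
Chain via Redpoint Group plc → Ashford Capital LLC (R2): 100% × 56% × 23% = 12.88% of Quarry Mining NL.
Chain via Copperline Partners LP → Ridgefield Ventures LLC (R2): 21% × 31% × 15% = 0.9765% of Quarry Mining NL.
Aggregating (R1): 10.0947% + 12.88% + 0.9765% = 23.9512%.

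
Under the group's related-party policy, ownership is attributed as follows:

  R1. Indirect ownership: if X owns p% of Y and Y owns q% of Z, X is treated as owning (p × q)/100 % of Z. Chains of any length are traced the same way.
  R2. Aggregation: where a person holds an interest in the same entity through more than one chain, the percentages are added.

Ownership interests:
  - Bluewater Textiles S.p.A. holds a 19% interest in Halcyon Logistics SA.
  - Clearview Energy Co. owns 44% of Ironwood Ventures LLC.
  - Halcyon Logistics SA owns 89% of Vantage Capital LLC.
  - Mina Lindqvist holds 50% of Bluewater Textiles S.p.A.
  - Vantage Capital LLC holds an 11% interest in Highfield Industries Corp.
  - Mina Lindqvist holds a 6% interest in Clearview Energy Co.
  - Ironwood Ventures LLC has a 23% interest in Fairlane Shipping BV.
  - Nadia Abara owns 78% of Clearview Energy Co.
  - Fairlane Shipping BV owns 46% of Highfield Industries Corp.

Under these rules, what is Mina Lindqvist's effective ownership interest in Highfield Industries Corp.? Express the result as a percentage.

1.209362%

Chain via Bluewater Textiles S.p.A. → Halcyon Logistics SA → Vantage Capital LLC (R1): 50% × 19% × 89% × 11% = 0.93005% of Highfield Industries Corp.
Chain via Clearview Energy Co. → Ironwood Ventures LLC → Fairlane Shipping BV (R1): 6% × 44% × 23% × 46% = 0.279312% of Highfield Industries Corp.
Aggregating (R2): 0.93005% + 0.279312% = 1.209362%.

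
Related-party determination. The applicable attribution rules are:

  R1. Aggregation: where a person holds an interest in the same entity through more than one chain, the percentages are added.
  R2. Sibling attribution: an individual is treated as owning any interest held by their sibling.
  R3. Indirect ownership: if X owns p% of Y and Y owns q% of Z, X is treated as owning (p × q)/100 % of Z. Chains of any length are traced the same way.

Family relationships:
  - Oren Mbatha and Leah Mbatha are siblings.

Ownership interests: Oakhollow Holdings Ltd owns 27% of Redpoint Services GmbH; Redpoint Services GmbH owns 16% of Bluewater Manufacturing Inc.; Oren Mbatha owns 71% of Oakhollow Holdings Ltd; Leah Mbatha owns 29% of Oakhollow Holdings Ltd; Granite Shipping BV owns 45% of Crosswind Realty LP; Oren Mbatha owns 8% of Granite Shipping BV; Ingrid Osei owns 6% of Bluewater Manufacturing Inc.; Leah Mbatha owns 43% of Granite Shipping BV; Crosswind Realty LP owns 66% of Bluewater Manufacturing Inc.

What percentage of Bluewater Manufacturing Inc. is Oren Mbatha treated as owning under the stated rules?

By sibling attribution (R2), Oren Mbatha is treated as also owning Leah Mbatha's interest in Granite Shipping BV, giving 8% + 43% = 51%.
By sibling attribution (R2), Oren Mbatha is treated as also owning Leah Mbatha's interest in Oakhollow Holdings Ltd, giving 71% + 29% = 100%.
Chain via Granite Shipping BV → Crosswind Realty LP (R3): 51% × 45% × 66% = 15.147% of Bluewater Manufacturing Inc.
Chain via Oakhollow Holdings Ltd → Redpoint Services GmbH (R3): 100% × 27% × 16% = 4.32% of Bluewater Manufacturing Inc.
Aggregating (R1): 15.147% + 4.32% = 19.467%.

19.467%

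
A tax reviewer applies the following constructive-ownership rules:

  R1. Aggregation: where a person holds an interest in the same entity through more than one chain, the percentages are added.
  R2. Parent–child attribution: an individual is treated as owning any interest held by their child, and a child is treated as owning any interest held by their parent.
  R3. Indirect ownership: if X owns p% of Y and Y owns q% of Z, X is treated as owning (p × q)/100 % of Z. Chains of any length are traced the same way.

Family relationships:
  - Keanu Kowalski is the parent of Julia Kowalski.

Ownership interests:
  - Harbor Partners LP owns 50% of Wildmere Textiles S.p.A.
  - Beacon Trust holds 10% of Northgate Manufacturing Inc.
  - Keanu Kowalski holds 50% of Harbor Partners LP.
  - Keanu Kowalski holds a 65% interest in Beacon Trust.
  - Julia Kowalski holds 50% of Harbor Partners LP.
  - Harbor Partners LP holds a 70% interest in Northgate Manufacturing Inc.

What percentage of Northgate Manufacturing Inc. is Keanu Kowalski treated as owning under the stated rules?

76.5%

By parent–child attribution (R2), Keanu Kowalski is treated as also owning Julia Kowalski's interest in Harbor Partners LP, giving 50% + 50% = 100%.
Chain via Beacon Trust (R3): 65% × 10% = 6.5% of Northgate Manufacturing Inc.
Chain via Harbor Partners LP (R3): 100% × 70% = 70% of Northgate Manufacturing Inc.
Aggregating (R1): 6.5% + 70% = 76.5%.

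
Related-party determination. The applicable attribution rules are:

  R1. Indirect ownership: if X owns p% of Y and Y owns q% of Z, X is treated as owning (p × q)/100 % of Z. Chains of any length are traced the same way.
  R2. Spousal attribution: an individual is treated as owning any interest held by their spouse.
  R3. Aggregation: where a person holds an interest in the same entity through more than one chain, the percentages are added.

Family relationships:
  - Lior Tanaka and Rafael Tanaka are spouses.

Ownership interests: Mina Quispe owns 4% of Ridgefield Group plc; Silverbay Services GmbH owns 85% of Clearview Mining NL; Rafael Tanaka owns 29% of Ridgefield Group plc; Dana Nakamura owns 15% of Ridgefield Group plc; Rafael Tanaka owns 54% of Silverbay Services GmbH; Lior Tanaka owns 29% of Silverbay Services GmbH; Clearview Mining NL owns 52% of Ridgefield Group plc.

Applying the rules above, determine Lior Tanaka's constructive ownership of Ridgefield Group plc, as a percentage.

65.686%

By spousal attribution (R2), Lior Tanaka is treated as also owning Rafael Tanaka's interest in Silverbay Services GmbH, giving 29% + 54% = 83%.
By spousal attribution (R2), Lior Tanaka is treated as owning Rafael Tanaka's 29% interest in Ridgefield Group plc.
Chain via Silverbay Services GmbH → Clearview Mining NL (R1): 83% × 85% × 52% = 36.686% of Ridgefield Group plc.
Direct interest in Ridgefield Group plc: 29%.
Aggregating (R3): 36.686% + 29% = 65.686%.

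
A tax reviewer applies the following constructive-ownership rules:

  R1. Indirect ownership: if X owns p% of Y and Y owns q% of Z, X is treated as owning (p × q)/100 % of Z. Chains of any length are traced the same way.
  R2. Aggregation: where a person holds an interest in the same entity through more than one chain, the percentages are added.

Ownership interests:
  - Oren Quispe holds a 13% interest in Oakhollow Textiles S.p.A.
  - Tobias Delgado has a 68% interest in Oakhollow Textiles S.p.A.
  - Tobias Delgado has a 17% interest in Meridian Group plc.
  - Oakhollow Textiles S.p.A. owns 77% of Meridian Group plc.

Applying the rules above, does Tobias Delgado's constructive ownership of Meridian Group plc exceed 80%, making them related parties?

Chain via Oakhollow Textiles S.p.A. (R1): 68% × 77% = 52.36% of Meridian Group plc.
Direct interest in Meridian Group plc: 17%.
Aggregating (R2): 52.36% + 17% = 69.36%.
69.36% does not exceed the 80% threshold, so Tobias is not a related party to Meridian Group plc.

No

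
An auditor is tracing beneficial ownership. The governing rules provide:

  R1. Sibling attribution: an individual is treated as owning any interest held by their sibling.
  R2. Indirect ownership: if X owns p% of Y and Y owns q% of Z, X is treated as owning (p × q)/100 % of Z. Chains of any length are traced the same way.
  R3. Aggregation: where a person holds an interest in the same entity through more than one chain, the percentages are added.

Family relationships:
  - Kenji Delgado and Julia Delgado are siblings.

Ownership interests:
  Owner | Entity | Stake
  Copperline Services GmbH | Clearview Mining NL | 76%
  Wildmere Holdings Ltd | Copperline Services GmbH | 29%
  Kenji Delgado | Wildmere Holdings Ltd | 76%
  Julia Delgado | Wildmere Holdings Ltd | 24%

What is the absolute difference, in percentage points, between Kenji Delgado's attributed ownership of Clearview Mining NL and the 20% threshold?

2.04

By sibling attribution (R1), Kenji Delgado is treated as also owning Julia Delgado's interest in Wildmere Holdings Ltd, giving 76% + 24% = 100%.
Chain via Wildmere Holdings Ltd → Copperline Services GmbH (R2): 100% × 29% × 76% = 22.04% of Clearview Mining NL.
22.04% exceeds the 20% threshold by 2.04 percentage points.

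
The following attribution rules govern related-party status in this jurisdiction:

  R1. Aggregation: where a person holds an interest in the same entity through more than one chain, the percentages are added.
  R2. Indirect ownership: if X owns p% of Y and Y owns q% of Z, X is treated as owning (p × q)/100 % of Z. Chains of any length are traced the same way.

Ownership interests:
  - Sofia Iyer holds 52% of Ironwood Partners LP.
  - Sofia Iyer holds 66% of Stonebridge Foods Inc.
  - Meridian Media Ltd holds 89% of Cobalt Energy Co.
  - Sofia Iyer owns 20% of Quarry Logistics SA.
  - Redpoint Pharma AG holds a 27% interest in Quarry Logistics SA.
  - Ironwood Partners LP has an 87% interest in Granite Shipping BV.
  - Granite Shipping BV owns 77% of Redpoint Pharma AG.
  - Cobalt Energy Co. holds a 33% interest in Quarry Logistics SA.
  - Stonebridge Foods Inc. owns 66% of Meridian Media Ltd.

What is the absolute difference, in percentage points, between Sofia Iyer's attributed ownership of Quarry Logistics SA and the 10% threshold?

Chain via Ironwood Partners LP → Granite Shipping BV → Redpoint Pharma AG (R2): 52% × 87% × 77% × 27% = 9.405396% of Quarry Logistics SA.
Chain via Stonebridge Foods Inc. → Meridian Media Ltd → Cobalt Energy Co. (R2): 66% × 66% × 89% × 33% = 12.793572% of Quarry Logistics SA.
Direct interest in Quarry Logistics SA: 20%.
Aggregating (R1): 9.405396% + 12.793572% + 20% = 42.198968%.
42.198968% exceeds the 10% threshold by 32.198968 percentage points.

32.198968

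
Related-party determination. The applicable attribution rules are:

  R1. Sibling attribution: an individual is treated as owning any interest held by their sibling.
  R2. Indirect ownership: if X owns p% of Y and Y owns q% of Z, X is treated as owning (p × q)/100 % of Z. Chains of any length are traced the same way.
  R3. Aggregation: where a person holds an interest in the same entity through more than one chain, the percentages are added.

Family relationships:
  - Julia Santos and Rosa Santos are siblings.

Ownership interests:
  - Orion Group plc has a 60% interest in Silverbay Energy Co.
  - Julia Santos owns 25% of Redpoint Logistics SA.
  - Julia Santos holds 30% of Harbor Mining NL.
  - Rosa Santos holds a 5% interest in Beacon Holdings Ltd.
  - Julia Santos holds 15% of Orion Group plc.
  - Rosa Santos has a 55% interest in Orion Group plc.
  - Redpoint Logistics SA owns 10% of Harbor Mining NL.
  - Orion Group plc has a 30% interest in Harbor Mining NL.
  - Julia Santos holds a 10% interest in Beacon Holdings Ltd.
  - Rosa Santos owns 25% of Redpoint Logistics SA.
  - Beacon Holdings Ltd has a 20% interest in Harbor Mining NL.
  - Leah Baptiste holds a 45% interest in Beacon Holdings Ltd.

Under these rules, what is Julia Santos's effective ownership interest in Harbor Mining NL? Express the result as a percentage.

59%

By sibling attribution (R1), Julia Santos is treated as also owning Rosa Santos's interest in Redpoint Logistics SA, giving 25% + 25% = 50%.
By sibling attribution (R1), Julia Santos is treated as also owning Rosa Santos's interest in Orion Group plc, giving 15% + 55% = 70%.
By sibling attribution (R1), Julia Santos is treated as also owning Rosa Santos's interest in Beacon Holdings Ltd, giving 10% + 5% = 15%.
Chain via Redpoint Logistics SA (R2): 50% × 10% = 5% of Harbor Mining NL.
Chain via Orion Group plc (R2): 70% × 30% = 21% of Harbor Mining NL.
Chain via Beacon Holdings Ltd (R2): 15% × 20% = 3% of Harbor Mining NL.
Direct interest in Harbor Mining NL: 30%.
Aggregating (R3): 5% + 21% + 3% + 30% = 59%.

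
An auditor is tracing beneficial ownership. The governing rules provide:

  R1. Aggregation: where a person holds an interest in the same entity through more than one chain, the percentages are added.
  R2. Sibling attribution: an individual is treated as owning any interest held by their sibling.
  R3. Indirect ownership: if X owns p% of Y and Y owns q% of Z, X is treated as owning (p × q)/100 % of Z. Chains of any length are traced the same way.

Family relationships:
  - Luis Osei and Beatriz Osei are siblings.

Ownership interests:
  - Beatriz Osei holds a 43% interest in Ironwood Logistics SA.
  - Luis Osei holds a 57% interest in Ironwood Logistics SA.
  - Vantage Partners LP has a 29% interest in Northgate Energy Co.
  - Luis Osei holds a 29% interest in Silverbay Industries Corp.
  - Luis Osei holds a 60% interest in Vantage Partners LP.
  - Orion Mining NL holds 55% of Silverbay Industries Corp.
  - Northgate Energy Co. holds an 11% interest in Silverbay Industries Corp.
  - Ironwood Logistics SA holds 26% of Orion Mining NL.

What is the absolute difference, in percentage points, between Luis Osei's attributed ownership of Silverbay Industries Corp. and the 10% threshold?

35.214

By sibling attribution (R2), Luis Osei is treated as also owning Beatriz Osei's interest in Ironwood Logistics SA, giving 57% + 43% = 100%.
Chain via Ironwood Logistics SA → Orion Mining NL (R3): 100% × 26% × 55% = 14.3% of Silverbay Industries Corp.
Chain via Vantage Partners LP → Northgate Energy Co. (R3): 60% × 29% × 11% = 1.914% of Silverbay Industries Corp.
Direct interest in Silverbay Industries Corp: 29%.
Aggregating (R1): 14.3% + 1.914% + 29% = 45.214%.
45.214% exceeds the 10% threshold by 35.214 percentage points.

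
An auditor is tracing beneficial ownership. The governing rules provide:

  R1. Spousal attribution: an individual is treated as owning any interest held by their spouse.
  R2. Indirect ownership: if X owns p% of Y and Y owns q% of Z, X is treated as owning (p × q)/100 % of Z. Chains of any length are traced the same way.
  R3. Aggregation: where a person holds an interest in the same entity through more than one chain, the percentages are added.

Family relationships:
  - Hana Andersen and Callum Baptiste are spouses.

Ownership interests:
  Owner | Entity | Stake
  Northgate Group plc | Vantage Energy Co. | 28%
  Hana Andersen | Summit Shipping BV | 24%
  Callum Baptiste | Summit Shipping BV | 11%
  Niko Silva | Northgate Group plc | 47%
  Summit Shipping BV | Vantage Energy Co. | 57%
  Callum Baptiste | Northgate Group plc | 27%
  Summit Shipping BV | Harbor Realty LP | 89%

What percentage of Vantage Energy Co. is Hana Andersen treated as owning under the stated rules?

By spousal attribution (R1), Hana Andersen is treated as also owning Callum Baptiste's interest in Summit Shipping BV, giving 24% + 11% = 35%.
By spousal attribution (R1), Hana Andersen is treated as owning Callum Baptiste's 27% interest in Northgate Group plc.
Chain via Summit Shipping BV (R2): 35% × 57% = 19.95% of Vantage Energy Co.
Chain via Northgate Group plc (R2): 27% × 28% = 7.56% of Vantage Energy Co.
Aggregating (R3): 19.95% + 7.56% = 27.51%.

27.51%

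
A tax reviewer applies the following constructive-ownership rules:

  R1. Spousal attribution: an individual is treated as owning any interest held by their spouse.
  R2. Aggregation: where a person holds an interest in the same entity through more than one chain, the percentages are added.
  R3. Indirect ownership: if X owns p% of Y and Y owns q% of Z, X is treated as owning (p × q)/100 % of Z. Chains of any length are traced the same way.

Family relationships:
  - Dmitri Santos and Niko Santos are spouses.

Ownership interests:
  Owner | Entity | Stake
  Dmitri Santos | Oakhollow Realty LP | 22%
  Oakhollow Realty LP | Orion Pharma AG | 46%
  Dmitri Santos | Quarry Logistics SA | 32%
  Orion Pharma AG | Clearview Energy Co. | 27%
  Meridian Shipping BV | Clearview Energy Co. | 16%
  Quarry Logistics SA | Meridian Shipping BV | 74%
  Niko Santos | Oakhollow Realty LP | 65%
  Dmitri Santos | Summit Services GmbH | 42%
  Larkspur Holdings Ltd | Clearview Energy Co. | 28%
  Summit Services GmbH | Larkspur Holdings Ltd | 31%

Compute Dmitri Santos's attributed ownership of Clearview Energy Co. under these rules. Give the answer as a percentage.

By spousal attribution (R1), Dmitri Santos is treated as also owning Niko Santos's interest in Oakhollow Realty LP, giving 22% + 65% = 87%.
Chain via Quarry Logistics SA → Meridian Shipping BV (R3): 32% × 74% × 16% = 3.7888% of Clearview Energy Co.
Chain via Oakhollow Realty LP → Orion Pharma AG (R3): 87% × 46% × 27% = 10.8054% of Clearview Energy Co.
Chain via Summit Services GmbH → Larkspur Holdings Ltd (R3): 42% × 31% × 28% = 3.6456% of Clearview Energy Co.
Aggregating (R2): 3.7888% + 10.8054% + 3.6456% = 18.2398%.

18.2398%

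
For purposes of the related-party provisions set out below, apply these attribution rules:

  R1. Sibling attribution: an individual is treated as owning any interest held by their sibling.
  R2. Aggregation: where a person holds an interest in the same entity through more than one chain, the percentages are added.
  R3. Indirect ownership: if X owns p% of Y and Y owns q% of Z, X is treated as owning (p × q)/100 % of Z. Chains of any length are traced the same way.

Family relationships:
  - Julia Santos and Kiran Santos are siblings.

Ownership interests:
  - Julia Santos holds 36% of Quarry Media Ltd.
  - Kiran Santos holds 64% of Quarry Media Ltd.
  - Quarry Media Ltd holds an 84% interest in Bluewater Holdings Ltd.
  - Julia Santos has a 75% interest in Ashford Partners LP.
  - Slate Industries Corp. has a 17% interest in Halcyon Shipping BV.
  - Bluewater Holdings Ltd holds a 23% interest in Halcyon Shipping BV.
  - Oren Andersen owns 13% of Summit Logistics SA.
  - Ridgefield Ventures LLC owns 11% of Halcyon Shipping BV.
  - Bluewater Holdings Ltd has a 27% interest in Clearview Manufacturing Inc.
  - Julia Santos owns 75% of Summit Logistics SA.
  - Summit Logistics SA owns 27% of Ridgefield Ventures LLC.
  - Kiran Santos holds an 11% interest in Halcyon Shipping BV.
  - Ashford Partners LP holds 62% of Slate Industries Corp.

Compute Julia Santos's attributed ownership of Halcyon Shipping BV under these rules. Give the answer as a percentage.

40.4525%

By sibling attribution (R1), Julia Santos is treated as also owning Kiran Santos's interest in Quarry Media Ltd, giving 36% + 64% = 100%.
By sibling attribution (R1), Julia Santos is treated as owning Kiran Santos's 11% interest in Halcyon Shipping BV.
Chain via Summit Logistics SA → Ridgefield Ventures LLC (R3): 75% × 27% × 11% = 2.2275% of Halcyon Shipping BV.
Chain via Quarry Media Ltd → Bluewater Holdings Ltd (R3): 100% × 84% × 23% = 19.32% of Halcyon Shipping BV.
Chain via Ashford Partners LP → Slate Industries Corp. (R3): 75% × 62% × 17% = 7.905% of Halcyon Shipping BV.
Direct interest in Halcyon Shipping BV: 11%.
Aggregating (R2): 2.2275% + 19.32% + 7.905% + 11% = 40.4525%.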